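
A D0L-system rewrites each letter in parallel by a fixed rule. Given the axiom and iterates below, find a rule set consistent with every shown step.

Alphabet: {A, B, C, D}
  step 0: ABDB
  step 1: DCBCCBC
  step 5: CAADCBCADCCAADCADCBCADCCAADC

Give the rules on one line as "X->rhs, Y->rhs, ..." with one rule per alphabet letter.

A->DC, B->BC, C->A, D->C

  step 0 ⇒ step 1: ABDB ⇒ DC·BC·C·BC
    A ↦ DC
    B ↦ BC
    D ↦ C
    C ↦ A  (constrained at step 1)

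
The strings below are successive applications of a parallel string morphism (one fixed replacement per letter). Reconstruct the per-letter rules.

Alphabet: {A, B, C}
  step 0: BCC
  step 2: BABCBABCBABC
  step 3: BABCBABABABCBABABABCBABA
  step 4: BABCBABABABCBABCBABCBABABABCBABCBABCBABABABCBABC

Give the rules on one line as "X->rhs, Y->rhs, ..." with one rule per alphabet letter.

  step 3 ⇒ step 4: BABCBABABABCBABABABCBABA ⇒ BA·BC·BA·BA·BA·BC·BA·BC·BA·BC·BA·BA·BA·BC·BA·BC·BA·BC·BA·BA·BA·BC·BA·BC
    A ↦ BC
    B ↦ BA
    C ↦ BA

A->BC, B->BA, C->BA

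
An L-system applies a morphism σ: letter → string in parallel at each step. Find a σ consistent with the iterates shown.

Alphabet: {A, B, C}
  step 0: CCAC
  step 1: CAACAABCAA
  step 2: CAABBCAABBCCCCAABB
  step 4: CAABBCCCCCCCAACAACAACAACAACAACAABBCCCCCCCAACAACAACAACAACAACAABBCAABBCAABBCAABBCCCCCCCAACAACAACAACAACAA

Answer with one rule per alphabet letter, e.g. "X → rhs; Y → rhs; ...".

A->B, B->CCC, C->CAA

  step 1 ⇒ step 2: CAACAABCAA ⇒ CAA·B·B·CAA·B·B·CCC·CAA·B·B
    A ↦ B
    B ↦ CCC
    C ↦ CAA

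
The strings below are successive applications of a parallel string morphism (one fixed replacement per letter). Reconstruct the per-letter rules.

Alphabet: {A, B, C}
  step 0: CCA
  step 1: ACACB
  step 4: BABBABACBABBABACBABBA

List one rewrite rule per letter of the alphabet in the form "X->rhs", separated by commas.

A->B, B->BA, C->AC

  step 0 ⇒ step 1: CCA ⇒ AC·AC·B
    A ↦ B
    C ↦ AC
    B ↦ BA  (constrained at step 1)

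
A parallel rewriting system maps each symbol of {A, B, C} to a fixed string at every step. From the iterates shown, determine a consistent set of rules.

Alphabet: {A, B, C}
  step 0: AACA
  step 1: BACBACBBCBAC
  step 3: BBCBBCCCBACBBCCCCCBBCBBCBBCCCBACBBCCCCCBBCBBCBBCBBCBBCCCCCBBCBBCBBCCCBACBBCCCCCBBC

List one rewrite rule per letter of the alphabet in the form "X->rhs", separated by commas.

  step 0 ⇒ step 1: AACA ⇒ BAC·BAC·BBC·BAC
    A ↦ BAC
    C ↦ BBC
    B ↦ CC  (constrained at step 1)

A->BAC, B->CC, C->BBC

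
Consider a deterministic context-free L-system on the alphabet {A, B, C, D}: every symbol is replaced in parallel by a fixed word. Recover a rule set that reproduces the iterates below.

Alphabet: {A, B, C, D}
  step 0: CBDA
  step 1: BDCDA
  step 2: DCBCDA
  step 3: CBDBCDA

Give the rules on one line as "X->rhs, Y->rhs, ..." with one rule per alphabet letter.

A->DA, B->D, C->B, D->C

  step 2 ⇒ step 3: DCBCDA ⇒ C·B·D·B·C·DA
    A ↦ DA
    B ↦ D
    C ↦ B
    D ↦ C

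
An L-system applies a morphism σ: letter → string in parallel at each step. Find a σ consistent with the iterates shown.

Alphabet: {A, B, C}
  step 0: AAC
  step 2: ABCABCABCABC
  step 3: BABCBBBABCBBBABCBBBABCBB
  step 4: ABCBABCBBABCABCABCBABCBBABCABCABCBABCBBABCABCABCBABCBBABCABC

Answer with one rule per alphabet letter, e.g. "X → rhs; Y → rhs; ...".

A->B, B->ABC, C->BB

  step 3 ⇒ step 4: BABCBBBABCBBBABCBBBABCBB ⇒ ABC·B·ABC·BB·ABC·ABC·ABC·B·ABC·BB·ABC·ABC·ABC·B·ABC·BB·ABC·ABC·ABC·B·ABC·BB·ABC·ABC
    A ↦ B
    B ↦ ABC
    C ↦ BB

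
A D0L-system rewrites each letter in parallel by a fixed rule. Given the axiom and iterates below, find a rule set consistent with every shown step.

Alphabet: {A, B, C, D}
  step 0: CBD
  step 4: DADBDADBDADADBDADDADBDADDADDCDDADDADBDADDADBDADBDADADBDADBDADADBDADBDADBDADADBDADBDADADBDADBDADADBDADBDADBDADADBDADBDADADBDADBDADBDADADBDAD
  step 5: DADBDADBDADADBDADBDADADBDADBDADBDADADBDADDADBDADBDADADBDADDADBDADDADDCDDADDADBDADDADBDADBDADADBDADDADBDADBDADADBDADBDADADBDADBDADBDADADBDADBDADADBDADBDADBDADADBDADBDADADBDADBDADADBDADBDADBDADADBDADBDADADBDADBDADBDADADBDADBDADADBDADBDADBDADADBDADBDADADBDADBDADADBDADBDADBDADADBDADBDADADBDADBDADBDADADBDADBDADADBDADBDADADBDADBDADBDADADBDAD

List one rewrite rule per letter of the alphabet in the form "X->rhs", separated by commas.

  step 4 ⇒ step 5: DADBDADBDADADBDADDADBDADDADDCDDADDADBDADDADBDADBDADADBDADBDADADBDADBDADBDADADBDADBDADADBDADBDADADBDADBDADBDADADBDADBDADADBDADBDADBDADADBDAD ⇒ DAD·B·DAD·BDA·DAD·B·DAD·BDA·DAD·B·DAD·B·DAD·BDA·DAD·B·DAD·DAD·B·DAD·BDA·DAD·B·DAD·DAD·B·DAD·DAD·DCD·DAD·DAD·B·DAD·DAD·B·DAD·BDA·DAD·B·DAD·DAD·B·DAD·BDA·DAD·B·DAD·BDA·DAD·B·DAD·B·DAD·BDA·DAD·B·DAD·BDA·DAD·B·DAD·B·DAD·BDA·DAD·B·DAD·BDA·DAD·B·DAD·BDA·DAD·B·DAD·B·DAD·BDA·DAD·B·DAD·BDA·DAD·B·DAD·B·DAD·BDA·DAD·B·DAD·BDA·DAD·B·DAD·B·DAD·BDA·DAD·B·DAD·BDA·DAD·B·DAD·BDA·DAD·B·DAD·B·DAD·BDA·DAD·B·DAD·BDA·DAD·B·DAD·B·DAD·BDA·DAD·B·DAD·BDA·DAD·B·DAD·BDA·DAD·B·DAD·B·DAD·BDA·DAD·B·DAD
    A ↦ B
    B ↦ BDA
    C ↦ DCD
    D ↦ DAD

A->B, B->BDA, C->DCD, D->DAD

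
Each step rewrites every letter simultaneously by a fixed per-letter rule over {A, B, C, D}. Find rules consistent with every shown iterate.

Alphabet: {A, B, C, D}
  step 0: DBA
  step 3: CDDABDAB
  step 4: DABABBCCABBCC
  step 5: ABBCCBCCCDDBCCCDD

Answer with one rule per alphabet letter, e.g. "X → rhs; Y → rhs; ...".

  step 4 ⇒ step 5: DABABBCCABBCC ⇒ AB·BC·C·BC·C·C·D·D·BC·C·C·D·D
    A ↦ BC
    B ↦ C
    C ↦ D
    D ↦ AB

A->BC, B->C, C->D, D->AB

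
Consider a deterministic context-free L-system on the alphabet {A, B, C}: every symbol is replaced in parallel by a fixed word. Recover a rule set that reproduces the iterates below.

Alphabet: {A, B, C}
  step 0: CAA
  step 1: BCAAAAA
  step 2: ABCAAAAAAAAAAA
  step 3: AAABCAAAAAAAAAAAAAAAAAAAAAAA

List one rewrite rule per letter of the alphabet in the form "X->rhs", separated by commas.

  step 2 ⇒ step 3: ABCAAAAAAAAAAA ⇒ AA·A·BCA·AA·AA·AA·AA·AA·AA·AA·AA·AA·AA·AA
    A ↦ AA
    B ↦ A
    C ↦ BCA

A->AA, B->A, C->BCA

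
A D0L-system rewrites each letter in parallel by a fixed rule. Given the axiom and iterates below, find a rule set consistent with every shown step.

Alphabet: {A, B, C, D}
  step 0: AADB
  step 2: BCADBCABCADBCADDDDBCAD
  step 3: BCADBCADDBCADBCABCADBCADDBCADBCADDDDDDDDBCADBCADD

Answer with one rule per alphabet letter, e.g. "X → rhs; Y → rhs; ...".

A->BCA, B->BC, C->AD, D->DD

  step 2 ⇒ step 3: BCADBCABCADBCADDDDBCAD ⇒ BC·AD·BCA·DD·BC·AD·BCA·BC·AD·BCA·DD·BC·AD·BCA·DD·DD·DD·DD·BC·AD·BCA·DD
    A ↦ BCA
    B ↦ BC
    C ↦ AD
    D ↦ DD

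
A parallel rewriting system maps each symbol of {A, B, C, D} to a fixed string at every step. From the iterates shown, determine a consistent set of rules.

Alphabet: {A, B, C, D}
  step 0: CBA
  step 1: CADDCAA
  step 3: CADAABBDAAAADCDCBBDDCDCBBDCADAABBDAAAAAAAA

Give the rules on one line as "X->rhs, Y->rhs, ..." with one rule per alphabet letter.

A->AA, B->DC, C->CAD, D->BBD

  step 0 ⇒ step 1: CBA ⇒ CAD·DC·AA
    A ↦ AA
    B ↦ DC
    C ↦ CAD
    D ↦ BBD  (constrained at step 1)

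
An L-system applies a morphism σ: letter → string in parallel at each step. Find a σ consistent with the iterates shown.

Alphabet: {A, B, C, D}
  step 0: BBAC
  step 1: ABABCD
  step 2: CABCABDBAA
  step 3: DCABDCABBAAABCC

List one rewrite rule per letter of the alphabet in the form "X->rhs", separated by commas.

  step 2 ⇒ step 3: CABCABDBAA ⇒ D·C·AB·D·C·AB·BAA·AB·C·C
    A ↦ C
    B ↦ AB
    C ↦ D
    D ↦ BAA

A->C, B->AB, C->D, D->BAA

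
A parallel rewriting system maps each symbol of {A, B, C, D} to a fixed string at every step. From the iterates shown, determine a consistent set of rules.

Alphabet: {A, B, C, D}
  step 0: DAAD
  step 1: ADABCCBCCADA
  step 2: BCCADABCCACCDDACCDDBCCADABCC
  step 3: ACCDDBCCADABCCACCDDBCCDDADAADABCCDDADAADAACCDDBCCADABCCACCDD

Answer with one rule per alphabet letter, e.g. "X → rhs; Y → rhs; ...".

  step 2 ⇒ step 3: BCCADABCCACCDDACCDDBCCADABCC ⇒ ACC·D·D·BCC·ADA·BCC·ACC·D·D·BCC·D·D·ADA·ADA·BCC·D·D·ADA·ADA·ACC·D·D·BCC·ADA·BCC·ACC·D·D
    A ↦ BCC
    B ↦ ACC
    C ↦ D
    D ↦ ADA

A->BCC, B->ACC, C->D, D->ADA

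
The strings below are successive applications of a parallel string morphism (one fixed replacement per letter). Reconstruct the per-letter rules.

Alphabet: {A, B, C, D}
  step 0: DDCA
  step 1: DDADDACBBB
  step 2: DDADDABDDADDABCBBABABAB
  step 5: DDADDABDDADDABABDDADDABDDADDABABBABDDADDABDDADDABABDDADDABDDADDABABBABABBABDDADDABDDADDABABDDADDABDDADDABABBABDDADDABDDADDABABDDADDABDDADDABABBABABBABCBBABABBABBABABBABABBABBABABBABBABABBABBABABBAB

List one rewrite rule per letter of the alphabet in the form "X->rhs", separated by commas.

  step 1 ⇒ step 2: DDADDACBBB ⇒ DDA·DDA·B·DDA·DDA·B·CBB·AB·AB·AB
    A ↦ B
    B ↦ AB
    C ↦ CBB
    D ↦ DDA

A->B, B->AB, C->CBB, D->DDA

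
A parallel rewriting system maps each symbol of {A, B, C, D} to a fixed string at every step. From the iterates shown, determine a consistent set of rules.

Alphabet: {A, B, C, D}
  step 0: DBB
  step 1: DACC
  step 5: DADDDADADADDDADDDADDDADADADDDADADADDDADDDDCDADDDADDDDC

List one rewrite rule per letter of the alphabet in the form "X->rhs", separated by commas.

  step 0 ⇒ step 1: DBB ⇒ DA·C·C
    B ↦ C
    D ↦ DA
    A ↦ DD  (constrained at step 1)
    C ↦ AB  (constrained at step 1)

A->DD, B->C, C->AB, D->DA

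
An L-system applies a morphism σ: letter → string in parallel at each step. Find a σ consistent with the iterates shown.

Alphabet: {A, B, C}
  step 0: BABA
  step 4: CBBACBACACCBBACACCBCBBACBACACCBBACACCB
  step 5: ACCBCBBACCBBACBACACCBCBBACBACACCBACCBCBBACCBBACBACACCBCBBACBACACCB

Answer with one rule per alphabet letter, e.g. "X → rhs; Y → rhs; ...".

  step 4 ⇒ step 5: CBBACBACACCBBACACCBCBBACBACACCBBACACCB ⇒ AC·CB·CB·B·AC·CB·B·AC·B·AC·AC·CB·CB·B·AC·B·AC·AC·CB·AC·CB·CB·B·AC·CB·B·AC·B·AC·AC·CB·CB·B·AC·B·AC·AC·CB
    A ↦ B
    B ↦ CB
    C ↦ AC

A->B, B->CB, C->AC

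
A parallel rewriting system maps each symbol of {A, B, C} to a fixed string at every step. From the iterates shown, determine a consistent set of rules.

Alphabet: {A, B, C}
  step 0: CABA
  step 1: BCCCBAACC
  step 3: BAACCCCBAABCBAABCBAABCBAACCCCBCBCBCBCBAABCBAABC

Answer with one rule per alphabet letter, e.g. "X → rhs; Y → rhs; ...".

A->CC, B->BAA, C->BC

  step 0 ⇒ step 1: CABA ⇒ BC·CC·BAA·CC
    A ↦ CC
    B ↦ BAA
    C ↦ BC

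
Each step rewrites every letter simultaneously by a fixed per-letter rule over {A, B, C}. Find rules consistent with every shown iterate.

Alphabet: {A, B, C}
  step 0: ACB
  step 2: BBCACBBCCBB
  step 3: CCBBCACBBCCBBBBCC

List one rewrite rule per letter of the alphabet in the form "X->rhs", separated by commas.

A->CAC, B->C, C->BB

  step 2 ⇒ step 3: BBCACBBCCBB ⇒ C·C·BB·CAC·BB·C·C·BB·BB·C·C
    A ↦ CAC
    B ↦ C
    C ↦ BB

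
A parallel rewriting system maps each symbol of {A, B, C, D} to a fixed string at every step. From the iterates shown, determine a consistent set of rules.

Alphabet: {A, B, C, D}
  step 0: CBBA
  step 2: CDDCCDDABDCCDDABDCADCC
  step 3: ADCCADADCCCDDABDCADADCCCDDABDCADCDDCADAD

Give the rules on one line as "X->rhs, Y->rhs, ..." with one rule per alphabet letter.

  step 2 ⇒ step 3: CDDCCDDABDCCDDABDCADCC ⇒ AD·C·C·AD·AD·C·C·CDD·ABD·C·AD·AD·C·C·CDD·ABD·C·AD·CDD·C·AD·AD
    A ↦ CDD
    B ↦ ABD
    C ↦ AD
    D ↦ C

A->CDD, B->ABD, C->AD, D->C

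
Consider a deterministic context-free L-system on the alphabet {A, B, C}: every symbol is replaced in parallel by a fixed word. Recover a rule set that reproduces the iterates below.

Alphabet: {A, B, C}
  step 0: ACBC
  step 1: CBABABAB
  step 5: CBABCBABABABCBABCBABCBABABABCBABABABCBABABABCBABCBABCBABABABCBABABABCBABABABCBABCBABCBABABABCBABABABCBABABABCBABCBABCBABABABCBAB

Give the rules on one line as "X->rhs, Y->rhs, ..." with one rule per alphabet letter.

A->CB, B->AB, C->AB

  step 0 ⇒ step 1: ACBC ⇒ CB·AB·AB·AB
    A ↦ CB
    B ↦ AB
    C ↦ AB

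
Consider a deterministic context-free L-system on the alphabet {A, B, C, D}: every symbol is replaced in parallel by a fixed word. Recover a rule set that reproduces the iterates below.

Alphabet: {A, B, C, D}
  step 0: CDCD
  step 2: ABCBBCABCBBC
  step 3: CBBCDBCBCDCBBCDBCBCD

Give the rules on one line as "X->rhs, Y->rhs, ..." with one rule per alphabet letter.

  step 2 ⇒ step 3: ABCBBCABCBBC ⇒ CB·BC·D·BC·BC·D·CB·BC·D·BC·BC·D
    A ↦ CB
    B ↦ BC
    C ↦ D
    D ↦ AB  (constrained at step 0)

A->CB, B->BC, C->D, D->AB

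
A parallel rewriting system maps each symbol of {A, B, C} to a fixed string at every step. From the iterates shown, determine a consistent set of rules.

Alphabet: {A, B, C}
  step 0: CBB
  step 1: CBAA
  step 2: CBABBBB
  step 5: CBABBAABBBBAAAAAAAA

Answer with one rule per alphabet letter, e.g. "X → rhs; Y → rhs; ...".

  step 1 ⇒ step 2: CBAA ⇒ CB·A·BB·BB
    A ↦ BB
    B ↦ A
    C ↦ CB

A->BB, B->A, C->CB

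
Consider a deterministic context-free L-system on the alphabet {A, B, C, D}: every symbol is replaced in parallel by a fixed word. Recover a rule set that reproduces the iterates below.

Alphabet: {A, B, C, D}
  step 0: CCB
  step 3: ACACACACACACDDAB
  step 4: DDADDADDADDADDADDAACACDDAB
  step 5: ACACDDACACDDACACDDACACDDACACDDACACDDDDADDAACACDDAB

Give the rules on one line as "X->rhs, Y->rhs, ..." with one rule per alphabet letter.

A->DD, B->AB, C->A, D->AC

  step 4 ⇒ step 5: DDADDADDADDADDADDAACACDDAB ⇒ AC·AC·DD·AC·AC·DD·AC·AC·DD·AC·AC·DD·AC·AC·DD·AC·AC·DD·DD·A·DD·A·AC·AC·DD·AB
    A ↦ DD
    B ↦ AB
    C ↦ A
    D ↦ AC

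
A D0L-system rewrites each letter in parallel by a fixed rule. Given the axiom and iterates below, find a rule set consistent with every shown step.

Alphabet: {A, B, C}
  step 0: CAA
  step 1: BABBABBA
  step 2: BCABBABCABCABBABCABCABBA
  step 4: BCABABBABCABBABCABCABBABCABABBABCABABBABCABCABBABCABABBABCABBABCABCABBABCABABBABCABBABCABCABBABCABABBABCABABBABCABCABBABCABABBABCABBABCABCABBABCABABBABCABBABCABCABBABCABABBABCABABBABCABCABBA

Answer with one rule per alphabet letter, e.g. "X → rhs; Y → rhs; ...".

  step 1 ⇒ step 2: BABBABBA ⇒ BCA·BBA·BCA·BCA·BBA·BCA·BCA·BBA
    A ↦ BBA
    B ↦ BCA
  step 0 ⇒ step 1: CAA ⇒ BA·BBA·BBA
    C ↦ BA

A->BBA, B->BCA, C->BA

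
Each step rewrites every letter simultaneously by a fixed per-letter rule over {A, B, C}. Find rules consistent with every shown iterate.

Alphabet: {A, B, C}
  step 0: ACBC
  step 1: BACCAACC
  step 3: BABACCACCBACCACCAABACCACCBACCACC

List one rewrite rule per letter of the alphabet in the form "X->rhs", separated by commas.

A->B, B->A, C->ACC

  step 0 ⇒ step 1: ACBC ⇒ B·ACC·A·ACC
    A ↦ B
    B ↦ A
    C ↦ ACC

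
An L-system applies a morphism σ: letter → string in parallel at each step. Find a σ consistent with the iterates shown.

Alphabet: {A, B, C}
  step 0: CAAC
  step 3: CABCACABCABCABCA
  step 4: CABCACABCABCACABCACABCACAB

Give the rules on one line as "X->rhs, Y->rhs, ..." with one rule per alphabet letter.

  step 3 ⇒ step 4: CABCACABCABCABCA ⇒ CA·B·CA·CA·B·CA·B·CA·CA·B·CA·CA·B·CA·CA·B
    A ↦ B
    B ↦ CA
    C ↦ CA

A->B, B->CA, C->CA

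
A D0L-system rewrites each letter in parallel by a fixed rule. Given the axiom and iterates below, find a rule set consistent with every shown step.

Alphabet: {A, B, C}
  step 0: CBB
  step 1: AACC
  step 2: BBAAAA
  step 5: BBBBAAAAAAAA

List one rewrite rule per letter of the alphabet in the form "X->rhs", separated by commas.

  step 1 ⇒ step 2: AACC ⇒ B·B·AA·AA
    A ↦ B
    C ↦ AA
  step 0 ⇒ step 1: CBB ⇒ AA·C·C
    B ↦ C

A->B, B->C, C->AA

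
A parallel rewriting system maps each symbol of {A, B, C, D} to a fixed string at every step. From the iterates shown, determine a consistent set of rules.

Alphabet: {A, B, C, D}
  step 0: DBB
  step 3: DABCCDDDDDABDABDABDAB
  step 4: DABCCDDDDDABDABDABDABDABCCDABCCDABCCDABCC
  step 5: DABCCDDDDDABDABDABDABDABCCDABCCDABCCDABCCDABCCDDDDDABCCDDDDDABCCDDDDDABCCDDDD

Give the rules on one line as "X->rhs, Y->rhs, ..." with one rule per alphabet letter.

A->C, B->C, C->DD, D->DAB

  step 4 ⇒ step 5: DABCCDDDDDABDABDABDABDABCCDABCCDABCCDABCC ⇒ DAB·C·C·DD·DD·DAB·DAB·DAB·DAB·DAB·C·C·DAB·C·C·DAB·C·C·DAB·C·C·DAB·C·C·DD·DD·DAB·C·C·DD·DD·DAB·C·C·DD·DD·DAB·C·C·DD·DD
    A ↦ C
    B ↦ C
    C ↦ DD
    D ↦ DAB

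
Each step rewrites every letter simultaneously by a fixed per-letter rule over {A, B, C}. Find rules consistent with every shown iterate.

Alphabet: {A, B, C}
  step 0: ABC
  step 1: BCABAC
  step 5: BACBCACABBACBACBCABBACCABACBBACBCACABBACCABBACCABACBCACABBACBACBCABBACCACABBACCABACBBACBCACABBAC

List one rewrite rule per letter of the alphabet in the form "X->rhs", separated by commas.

A->B, B->CA, C->BAC

  step 0 ⇒ step 1: ABC ⇒ B·CA·BAC
    A ↦ B
    B ↦ CA
    C ↦ BAC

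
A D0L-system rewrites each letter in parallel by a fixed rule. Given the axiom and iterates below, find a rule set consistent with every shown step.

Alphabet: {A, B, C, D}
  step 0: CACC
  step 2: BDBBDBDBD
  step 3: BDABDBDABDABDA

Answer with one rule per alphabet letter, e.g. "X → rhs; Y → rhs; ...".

A->CB, B->BD, C->B, D->A

  step 2 ⇒ step 3: BDBBDBDBD ⇒ BD·A·BD·BD·A·BD·A·BD·A
    B ↦ BD
    D ↦ A
    A ↦ CB  (constrained at step 0)
    C ↦ B  (constrained at step 0)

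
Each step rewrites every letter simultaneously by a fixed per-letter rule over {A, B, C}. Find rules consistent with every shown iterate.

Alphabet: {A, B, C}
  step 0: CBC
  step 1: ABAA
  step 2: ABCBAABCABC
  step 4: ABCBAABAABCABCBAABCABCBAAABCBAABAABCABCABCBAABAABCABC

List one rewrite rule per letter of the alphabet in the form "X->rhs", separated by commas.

A->ABC, B->BA, C->A

  step 1 ⇒ step 2: ABAA ⇒ ABC·BA·ABC·ABC
    A ↦ ABC
    B ↦ BA
  step 0 ⇒ step 1: CBC ⇒ A·BA·A
    C ↦ A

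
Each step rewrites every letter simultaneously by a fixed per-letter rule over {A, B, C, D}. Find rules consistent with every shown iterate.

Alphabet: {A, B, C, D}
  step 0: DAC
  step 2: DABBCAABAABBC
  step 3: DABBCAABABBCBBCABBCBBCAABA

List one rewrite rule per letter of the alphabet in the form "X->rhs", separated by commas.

A->BBC, B->A, C->BA, D->DA

  step 2 ⇒ step 3: DABBCAABAABBC ⇒ DA·BBC·A·A·BA·BBC·BBC·A·BBC·BBC·A·A·BA
    A ↦ BBC
    B ↦ A
    C ↦ BA
    D ↦ DA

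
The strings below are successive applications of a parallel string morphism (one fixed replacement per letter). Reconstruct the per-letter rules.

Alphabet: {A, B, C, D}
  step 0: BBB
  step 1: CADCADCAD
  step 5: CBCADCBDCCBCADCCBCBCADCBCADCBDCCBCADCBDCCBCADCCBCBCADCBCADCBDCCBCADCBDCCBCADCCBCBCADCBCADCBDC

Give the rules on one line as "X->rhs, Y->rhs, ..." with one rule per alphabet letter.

A->D, B->CAD, C->CB, D->C

  step 0 ⇒ step 1: BBB ⇒ CAD·CAD·CAD
    B ↦ CAD
    A ↦ D  (constrained at step 1)
    C ↦ CB  (constrained at step 1)
    D ↦ C  (constrained at step 1)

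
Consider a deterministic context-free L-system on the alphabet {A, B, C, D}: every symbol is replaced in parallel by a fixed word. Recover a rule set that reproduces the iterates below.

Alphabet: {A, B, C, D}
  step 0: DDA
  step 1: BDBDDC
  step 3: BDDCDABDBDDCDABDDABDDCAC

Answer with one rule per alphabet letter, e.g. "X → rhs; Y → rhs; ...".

  step 0 ⇒ step 1: DDA ⇒ BD·BD·DC
    A ↦ DC
    D ↦ BD
    B ↦ DA  (constrained at step 1)
    C ↦ AC  (constrained at step 1)

A->DC, B->DA, C->AC, D->BD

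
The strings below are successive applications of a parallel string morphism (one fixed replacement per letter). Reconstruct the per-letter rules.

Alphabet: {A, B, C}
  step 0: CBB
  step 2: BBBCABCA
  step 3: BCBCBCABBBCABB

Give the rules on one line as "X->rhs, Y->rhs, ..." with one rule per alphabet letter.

A->BB, B->BC, C->A

  step 2 ⇒ step 3: BBBCABCA ⇒ BC·BC·BC·A·BB·BC·A·BB
    A ↦ BB
    B ↦ BC
    C ↦ A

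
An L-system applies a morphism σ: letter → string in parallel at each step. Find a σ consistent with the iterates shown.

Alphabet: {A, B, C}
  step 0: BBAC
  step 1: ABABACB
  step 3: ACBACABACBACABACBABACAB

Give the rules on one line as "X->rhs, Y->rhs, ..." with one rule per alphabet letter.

A->AC, B->AB, C->B

  step 0 ⇒ step 1: BBAC ⇒ AB·AB·AC·B
    A ↦ AC
    B ↦ AB
    C ↦ B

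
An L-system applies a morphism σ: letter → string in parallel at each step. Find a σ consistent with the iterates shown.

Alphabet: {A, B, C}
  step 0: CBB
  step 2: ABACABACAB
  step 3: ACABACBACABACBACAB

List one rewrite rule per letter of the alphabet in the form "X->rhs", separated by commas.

  step 2 ⇒ step 3: ABACABACAB ⇒ AC·AB·AC·B·AC·AB·AC·B·AC·AB
    A ↦ AC
    B ↦ AB
    C ↦ B

A->AC, B->AB, C->B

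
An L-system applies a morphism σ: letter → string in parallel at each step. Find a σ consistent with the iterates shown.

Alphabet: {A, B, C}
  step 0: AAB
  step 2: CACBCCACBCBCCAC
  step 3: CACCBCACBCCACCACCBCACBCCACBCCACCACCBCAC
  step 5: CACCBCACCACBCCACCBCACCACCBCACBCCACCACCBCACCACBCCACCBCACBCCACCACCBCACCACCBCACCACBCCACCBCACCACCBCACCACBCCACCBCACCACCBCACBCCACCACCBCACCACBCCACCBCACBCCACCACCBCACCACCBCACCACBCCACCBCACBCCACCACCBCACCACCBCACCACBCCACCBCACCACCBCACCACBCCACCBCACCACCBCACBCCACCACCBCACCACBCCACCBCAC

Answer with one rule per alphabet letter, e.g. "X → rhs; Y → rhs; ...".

A->CB, B->BC, C->CAC

  step 2 ⇒ step 3: CACBCCACBCBCCAC ⇒ CAC·CB·CAC·BC·CAC·CAC·CB·CAC·BC·CAC·BC·CAC·CAC·CB·CAC
    A ↦ CB
    B ↦ BC
    C ↦ CAC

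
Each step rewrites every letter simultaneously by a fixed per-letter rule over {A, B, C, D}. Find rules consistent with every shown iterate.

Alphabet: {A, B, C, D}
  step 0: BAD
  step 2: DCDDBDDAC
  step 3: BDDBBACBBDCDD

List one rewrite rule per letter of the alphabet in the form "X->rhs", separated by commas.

  step 2 ⇒ step 3: DCDDBDDAC ⇒ B·DD·B·B·AC·B·B·DC·DD
    A ↦ DC
    B ↦ AC
    C ↦ DD
    D ↦ B

A->DC, B->AC, C->DD, D->B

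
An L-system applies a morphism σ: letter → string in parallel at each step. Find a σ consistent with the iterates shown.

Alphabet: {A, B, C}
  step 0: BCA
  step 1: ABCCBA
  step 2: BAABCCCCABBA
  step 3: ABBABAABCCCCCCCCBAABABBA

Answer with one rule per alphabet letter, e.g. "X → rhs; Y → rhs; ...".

  step 2 ⇒ step 3: BAABCCCCABBA ⇒ AB·BA·BA·AB·CC·CC·CC·CC·BA·AB·AB·BA
    A ↦ BA
    B ↦ AB
    C ↦ CC

A->BA, B->AB, C->CC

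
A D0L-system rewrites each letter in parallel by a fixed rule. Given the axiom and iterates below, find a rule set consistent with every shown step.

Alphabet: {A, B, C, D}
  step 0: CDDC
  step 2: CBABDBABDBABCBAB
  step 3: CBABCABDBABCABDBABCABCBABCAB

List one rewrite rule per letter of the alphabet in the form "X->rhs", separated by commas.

  step 2 ⇒ step 3: CBABDBABDBABCBAB ⇒ CB·AB·C·AB·DB·AB·C·AB·DB·AB·C·AB·CB·AB·C·AB
    A ↦ C
    B ↦ AB
    C ↦ CB
    D ↦ DB

A->C, B->AB, C->CB, D->DB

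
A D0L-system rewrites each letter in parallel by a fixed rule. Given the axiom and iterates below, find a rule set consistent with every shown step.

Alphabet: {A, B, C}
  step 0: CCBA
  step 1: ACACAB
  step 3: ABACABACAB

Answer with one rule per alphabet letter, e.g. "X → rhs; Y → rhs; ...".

A->B, B->A, C->AC

  step 0 ⇒ step 1: CCBA ⇒ AC·AC·A·B
    A ↦ B
    B ↦ A
    C ↦ AC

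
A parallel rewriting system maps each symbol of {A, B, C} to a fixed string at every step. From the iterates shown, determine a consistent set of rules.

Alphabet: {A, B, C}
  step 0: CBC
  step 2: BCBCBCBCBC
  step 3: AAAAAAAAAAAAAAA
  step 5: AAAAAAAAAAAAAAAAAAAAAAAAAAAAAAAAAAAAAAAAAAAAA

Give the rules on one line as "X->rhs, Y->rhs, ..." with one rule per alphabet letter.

A->BC, B->A, C->AA

  step 2 ⇒ step 3: BCBCBCBCBC ⇒ A·AA·A·AA·A·AA·A·AA·A·AA
    B ↦ A
    C ↦ AA
    A ↦ BC  (constrained at step 3)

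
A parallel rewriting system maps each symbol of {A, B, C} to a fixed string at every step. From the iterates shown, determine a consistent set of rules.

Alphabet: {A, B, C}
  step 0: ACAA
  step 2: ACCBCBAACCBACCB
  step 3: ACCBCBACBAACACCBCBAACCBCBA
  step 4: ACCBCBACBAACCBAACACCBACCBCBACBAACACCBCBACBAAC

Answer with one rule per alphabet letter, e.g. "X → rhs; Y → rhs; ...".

  step 3 ⇒ step 4: ACCBCBACBAACACCBCBAACCBCBA ⇒ AC·CB·CB·A·CB·A·AC·CB·A·AC·AC·CB·AC·CB·CB·A·CB·A·AC·AC·CB·CB·A·CB·A·AC
    A ↦ AC
    B ↦ A
    C ↦ CB

A->AC, B->A, C->CB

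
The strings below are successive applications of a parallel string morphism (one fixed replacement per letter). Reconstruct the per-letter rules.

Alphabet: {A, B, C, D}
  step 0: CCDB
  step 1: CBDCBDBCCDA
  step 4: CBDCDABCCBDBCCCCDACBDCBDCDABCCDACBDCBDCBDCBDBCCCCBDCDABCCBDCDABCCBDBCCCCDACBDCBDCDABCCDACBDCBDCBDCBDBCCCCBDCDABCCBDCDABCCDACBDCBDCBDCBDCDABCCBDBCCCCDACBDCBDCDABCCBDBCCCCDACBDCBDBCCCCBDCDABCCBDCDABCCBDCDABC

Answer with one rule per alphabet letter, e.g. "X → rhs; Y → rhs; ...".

  step 0 ⇒ step 1: CCDB ⇒ CBD·CBD·BC·CDA
    B ↦ CDA
    C ↦ CBD
    D ↦ BC
    A ↦ CC  (constrained at step 1)

A->CC, B->CDA, C->CBD, D->BC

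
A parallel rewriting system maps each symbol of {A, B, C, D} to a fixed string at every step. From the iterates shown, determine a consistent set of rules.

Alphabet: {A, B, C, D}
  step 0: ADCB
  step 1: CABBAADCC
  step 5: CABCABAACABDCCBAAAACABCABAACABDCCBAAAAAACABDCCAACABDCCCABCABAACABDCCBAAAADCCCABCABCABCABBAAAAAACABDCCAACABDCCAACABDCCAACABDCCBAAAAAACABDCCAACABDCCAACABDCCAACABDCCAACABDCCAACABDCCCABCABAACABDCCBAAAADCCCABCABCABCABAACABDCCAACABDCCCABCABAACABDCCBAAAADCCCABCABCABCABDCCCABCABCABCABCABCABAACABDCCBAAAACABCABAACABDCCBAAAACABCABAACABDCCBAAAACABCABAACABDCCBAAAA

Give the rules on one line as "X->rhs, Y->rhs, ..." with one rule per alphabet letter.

  step 0 ⇒ step 1: ADCB ⇒ CAB·B·AA·DCC
    A ↦ CAB
    B ↦ DCC
    C ↦ AA
    D ↦ B

A->CAB, B->DCC, C->AA, D->B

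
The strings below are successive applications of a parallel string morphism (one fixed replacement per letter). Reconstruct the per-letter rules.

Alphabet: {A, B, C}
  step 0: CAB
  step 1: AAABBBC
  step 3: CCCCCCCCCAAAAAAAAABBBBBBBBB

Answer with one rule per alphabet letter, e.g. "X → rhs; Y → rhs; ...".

  step 0 ⇒ step 1: CAB ⇒ AAA·BBB·C
    A ↦ BBB
    B ↦ C
    C ↦ AAA

A->BBB, B->C, C->AAA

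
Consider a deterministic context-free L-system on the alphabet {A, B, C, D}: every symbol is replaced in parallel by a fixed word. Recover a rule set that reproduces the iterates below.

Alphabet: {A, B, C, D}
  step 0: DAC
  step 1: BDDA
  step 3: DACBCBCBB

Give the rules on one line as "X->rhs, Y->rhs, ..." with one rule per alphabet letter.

A->D, B->CB, C->DA, D->B

  step 0 ⇒ step 1: DAC ⇒ B·D·DA
    A ↦ D
    C ↦ DA
    D ↦ B
    B ↦ CB  (constrained at step 1)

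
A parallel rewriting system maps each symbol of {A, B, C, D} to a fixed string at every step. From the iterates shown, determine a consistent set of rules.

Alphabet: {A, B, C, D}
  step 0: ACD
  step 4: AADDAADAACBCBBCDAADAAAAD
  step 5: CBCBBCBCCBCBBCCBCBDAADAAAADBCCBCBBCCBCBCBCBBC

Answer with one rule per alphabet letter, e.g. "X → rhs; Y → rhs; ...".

  step 4 ⇒ step 5: AADDAADAACBCBBCDAADAAAAD ⇒ CB·CB·BC·BC·CB·CB·BC·CB·CB·D·AA·D·AA·AA·D·BC·CB·CB·BC·CB·CB·CB·CB·BC
    A ↦ CB
    B ↦ AA
    C ↦ D
    D ↦ BC

A->CB, B->AA, C->D, D->BC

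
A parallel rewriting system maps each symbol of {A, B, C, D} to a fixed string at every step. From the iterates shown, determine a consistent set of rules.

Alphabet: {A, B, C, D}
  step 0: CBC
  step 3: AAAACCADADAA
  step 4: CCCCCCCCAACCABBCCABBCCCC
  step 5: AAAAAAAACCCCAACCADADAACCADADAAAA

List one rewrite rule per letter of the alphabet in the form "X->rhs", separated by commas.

  step 4 ⇒ step 5: CCCCCCCCAACCABBCCABBCCCC ⇒ A·A·A·A·A·A·A·A·CC·CC·A·A·CC·AD·AD·A·A·CC·AD·AD·A·A·A·A
    A ↦ CC
    B ↦ AD
    C ↦ A
  step 3 ⇒ step 4: AAAACCADADAA ⇒ CC·CC·CC·CC·A·A·CC·ABB·CC·ABB·CC·CC
    D ↦ ABB

A->CC, B->AD, C->A, D->ABB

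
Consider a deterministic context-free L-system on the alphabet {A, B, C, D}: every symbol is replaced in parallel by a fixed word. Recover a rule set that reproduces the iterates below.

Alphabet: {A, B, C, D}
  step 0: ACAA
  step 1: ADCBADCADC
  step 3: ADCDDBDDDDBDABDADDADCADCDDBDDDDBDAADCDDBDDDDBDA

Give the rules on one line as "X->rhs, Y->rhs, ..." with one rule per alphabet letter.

  step 0 ⇒ step 1: ACAA ⇒ ADC·B·ADC·ADC
    A ↦ ADC
    C ↦ B
    B ↦ BDA  (constrained at step 1)
    D ↦ DD  (constrained at step 1)

A->ADC, B->BDA, C->B, D->DD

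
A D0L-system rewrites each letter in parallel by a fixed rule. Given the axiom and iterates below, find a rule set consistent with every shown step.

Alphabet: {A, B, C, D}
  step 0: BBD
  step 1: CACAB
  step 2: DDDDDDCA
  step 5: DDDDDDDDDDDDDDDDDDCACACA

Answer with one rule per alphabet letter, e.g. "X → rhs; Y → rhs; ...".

  step 1 ⇒ step 2: CACAB ⇒ DD·D·DD·D·CA
    A ↦ D
    B ↦ CA
    C ↦ DD
  step 0 ⇒ step 1: BBD ⇒ CA·CA·B
    D ↦ B

A->D, B->CA, C->DD, D->B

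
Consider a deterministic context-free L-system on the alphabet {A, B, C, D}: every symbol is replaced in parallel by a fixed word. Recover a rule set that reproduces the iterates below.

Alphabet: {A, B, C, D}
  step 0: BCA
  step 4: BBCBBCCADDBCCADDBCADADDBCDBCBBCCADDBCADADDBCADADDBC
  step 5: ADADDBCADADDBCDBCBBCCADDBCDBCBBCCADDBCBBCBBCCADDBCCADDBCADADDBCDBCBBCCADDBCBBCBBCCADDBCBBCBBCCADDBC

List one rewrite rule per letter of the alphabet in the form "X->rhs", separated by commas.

  step 4 ⇒ step 5: BBCBBCCADDBCCADDBCADADDBCDBCBBCCADDBCADADDBCADADDBC ⇒ AD·AD·DBC·AD·AD·DBC·DBC·BB·C·C·AD·DBC·DBC·BB·C·C·AD·DBC·BB·C·BB·C·C·AD·DBC·C·AD·DBC·AD·AD·DBC·DBC·BB·C·C·AD·DBC·BB·C·BB·C·C·AD·DBC·BB·C·BB·C·C·AD·DBC
    A ↦ BB
    B ↦ AD
    C ↦ DBC
    D ↦ C

A->BB, B->AD, C->DBC, D->C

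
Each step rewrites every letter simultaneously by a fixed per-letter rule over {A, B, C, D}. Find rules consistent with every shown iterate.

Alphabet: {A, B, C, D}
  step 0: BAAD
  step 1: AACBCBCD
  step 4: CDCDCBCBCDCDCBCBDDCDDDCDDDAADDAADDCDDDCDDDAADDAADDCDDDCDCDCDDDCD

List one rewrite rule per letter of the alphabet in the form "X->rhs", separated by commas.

A->CB, B->AA, C->DD, D->CD

  step 0 ⇒ step 1: BAAD ⇒ AA·CB·CB·CD
    A ↦ CB
    B ↦ AA
    D ↦ CD
    C ↦ DD  (constrained at step 1)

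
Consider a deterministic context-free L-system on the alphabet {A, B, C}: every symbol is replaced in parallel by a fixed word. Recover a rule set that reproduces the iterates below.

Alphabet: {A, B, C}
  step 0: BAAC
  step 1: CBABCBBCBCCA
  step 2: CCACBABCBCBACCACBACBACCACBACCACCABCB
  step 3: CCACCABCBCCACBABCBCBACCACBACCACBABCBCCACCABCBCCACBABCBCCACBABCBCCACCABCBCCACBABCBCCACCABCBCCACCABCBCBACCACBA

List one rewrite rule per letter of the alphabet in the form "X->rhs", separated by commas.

A->BCB, B->CBA, C->CCA

  step 2 ⇒ step 3: CCACBABCBCBACCACBACBACCACBACCACCABCB ⇒ CCA·CCA·BCB·CCA·CBA·BCB·CBA·CCA·CBA·CCA·CBA·BCB·CCA·CCA·BCB·CCA·CBA·BCB·CCA·CBA·BCB·CCA·CCA·BCB·CCA·CBA·BCB·CCA·CCA·BCB·CCA·CCA·BCB·CBA·CCA·CBA
    A ↦ BCB
    B ↦ CBA
    C ↦ CCA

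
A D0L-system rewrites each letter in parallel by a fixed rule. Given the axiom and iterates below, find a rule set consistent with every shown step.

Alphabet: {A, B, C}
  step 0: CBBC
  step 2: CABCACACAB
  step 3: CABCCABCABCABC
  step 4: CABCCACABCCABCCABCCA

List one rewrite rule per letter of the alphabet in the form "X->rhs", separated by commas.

A->B, B->C, C->CA

  step 3 ⇒ step 4: CABCCABCABCABC ⇒ CA·B·C·CA·CA·B·C·CA·B·C·CA·B·C·CA
    A ↦ B
    B ↦ C
    C ↦ CA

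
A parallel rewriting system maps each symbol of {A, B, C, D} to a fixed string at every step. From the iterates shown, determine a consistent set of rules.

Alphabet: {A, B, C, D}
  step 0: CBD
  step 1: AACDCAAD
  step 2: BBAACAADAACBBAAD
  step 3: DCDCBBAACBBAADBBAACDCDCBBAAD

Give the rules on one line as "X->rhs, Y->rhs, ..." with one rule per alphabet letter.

A->B, B->DC, C->AAC, D->AAD

  step 2 ⇒ step 3: BBAACAADAACBBAAD ⇒ DC·DC·B·B·AAC·B·B·AAD·B·B·AAC·DC·DC·B·B·AAD
    A ↦ B
    B ↦ DC
    C ↦ AAC
    D ↦ AAD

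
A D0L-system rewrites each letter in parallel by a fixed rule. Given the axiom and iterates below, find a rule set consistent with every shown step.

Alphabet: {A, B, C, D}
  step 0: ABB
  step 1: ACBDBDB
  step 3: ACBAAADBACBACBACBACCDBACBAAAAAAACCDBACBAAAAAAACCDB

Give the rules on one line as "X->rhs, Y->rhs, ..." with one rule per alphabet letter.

A->ACB, B->DB, C->AAA, D->ACC

  step 0 ⇒ step 1: ABB ⇒ ACB·DB·DB
    A ↦ ACB
    B ↦ DB
    C ↦ AAA  (constrained at step 1)
    D ↦ ACC  (constrained at step 1)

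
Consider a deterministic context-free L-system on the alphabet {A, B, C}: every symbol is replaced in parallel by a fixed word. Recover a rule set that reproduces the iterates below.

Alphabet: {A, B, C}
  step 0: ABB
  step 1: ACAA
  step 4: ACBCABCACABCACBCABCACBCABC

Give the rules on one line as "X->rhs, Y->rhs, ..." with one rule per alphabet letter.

  step 0 ⇒ step 1: ABB ⇒ AC·A·A
    A ↦ AC
    B ↦ A
    C ↦ BC  (constrained at step 1)

A->AC, B->A, C->BC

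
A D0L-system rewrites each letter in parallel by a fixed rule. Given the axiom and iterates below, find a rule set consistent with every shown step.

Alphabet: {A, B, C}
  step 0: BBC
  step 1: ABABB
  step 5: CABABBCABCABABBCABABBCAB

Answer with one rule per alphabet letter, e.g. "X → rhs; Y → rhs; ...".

  step 0 ⇒ step 1: BBC ⇒ AB·AB·B
    B ↦ AB
    C ↦ B
    A ↦ C  (constrained at step 1)

A->C, B->AB, C->B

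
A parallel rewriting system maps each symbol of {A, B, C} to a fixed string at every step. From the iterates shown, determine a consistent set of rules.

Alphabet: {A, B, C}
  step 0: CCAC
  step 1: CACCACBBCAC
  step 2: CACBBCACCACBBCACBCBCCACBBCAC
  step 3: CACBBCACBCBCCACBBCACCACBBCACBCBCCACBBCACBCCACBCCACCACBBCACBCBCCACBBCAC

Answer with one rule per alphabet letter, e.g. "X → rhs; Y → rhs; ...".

A->BB, B->BC, C->CAC

  step 2 ⇒ step 3: CACBBCACCACBBCACBCBCCACBBCAC ⇒ CAC·BB·CAC·BC·BC·CAC·BB·CAC·CAC·BB·CAC·BC·BC·CAC·BB·CAC·BC·CAC·BC·CAC·CAC·BB·CAC·BC·BC·CAC·BB·CAC
    A ↦ BB
    B ↦ BC
    C ↦ CAC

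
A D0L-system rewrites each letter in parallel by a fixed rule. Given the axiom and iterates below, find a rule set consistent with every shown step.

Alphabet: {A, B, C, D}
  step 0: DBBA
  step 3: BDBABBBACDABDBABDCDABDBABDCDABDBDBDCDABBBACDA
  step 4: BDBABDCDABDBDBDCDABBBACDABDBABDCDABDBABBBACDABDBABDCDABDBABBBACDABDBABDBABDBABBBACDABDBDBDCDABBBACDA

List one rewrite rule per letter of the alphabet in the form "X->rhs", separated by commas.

  step 3 ⇒ step 4: BDBABBBACDABDBABDCDABDBABDCDABDBDBDCDABBBACDA ⇒ BD·BA·BD·CDA·BD·BD·BD·CDA·BB·BA·CDA·BD·BA·BD·CDA·BD·BA·BB·BA·CDA·BD·BA·BD·CDA·BD·BA·BB·BA·CDA·BD·BA·BD·BA·BD·BA·BB·BA·CDA·BD·BD·BD·CDA·BB·BA·CDA
    A ↦ CDA
    B ↦ BD
    C ↦ BB
    D ↦ BA

A->CDA, B->BD, C->BB, D->BA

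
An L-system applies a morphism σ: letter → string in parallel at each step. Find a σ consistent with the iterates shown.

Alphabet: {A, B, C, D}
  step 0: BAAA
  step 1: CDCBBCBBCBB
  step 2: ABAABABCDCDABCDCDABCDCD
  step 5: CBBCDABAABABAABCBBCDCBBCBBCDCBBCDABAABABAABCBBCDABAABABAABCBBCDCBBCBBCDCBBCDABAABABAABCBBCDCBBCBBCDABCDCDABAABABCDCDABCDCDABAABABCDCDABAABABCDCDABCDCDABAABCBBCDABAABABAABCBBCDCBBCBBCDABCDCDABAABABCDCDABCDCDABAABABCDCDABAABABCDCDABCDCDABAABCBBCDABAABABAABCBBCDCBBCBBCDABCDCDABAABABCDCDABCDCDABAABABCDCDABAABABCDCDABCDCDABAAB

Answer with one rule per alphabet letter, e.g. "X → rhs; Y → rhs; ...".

A->CBB, B->CD, C->AB, D->AAB

  step 1 ⇒ step 2: CDCBBCBBCBB ⇒ AB·AAB·AB·CD·CD·AB·CD·CD·AB·CD·CD
    B ↦ CD
    C ↦ AB
    D ↦ AAB
  step 0 ⇒ step 1: BAAA ⇒ CD·CBB·CBB·CBB
    A ↦ CBB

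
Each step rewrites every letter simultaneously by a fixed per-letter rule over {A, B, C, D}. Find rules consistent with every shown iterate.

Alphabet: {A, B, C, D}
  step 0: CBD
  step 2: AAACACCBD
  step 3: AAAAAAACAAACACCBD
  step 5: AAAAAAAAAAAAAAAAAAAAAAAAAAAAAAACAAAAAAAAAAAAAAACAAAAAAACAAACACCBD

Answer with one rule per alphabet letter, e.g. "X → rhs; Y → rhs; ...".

A->AA, B->C, C->AC, D->BD

  step 2 ⇒ step 3: AAACACCBD ⇒ AA·AA·AA·AC·AA·AC·AC·C·BD
    A ↦ AA
    B ↦ C
    C ↦ AC
    D ↦ BD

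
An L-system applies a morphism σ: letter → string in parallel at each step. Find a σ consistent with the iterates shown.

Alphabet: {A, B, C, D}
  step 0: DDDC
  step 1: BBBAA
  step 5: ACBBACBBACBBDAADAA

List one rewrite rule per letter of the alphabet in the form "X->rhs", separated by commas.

A->D, B->AC, C->AA, D->B

  step 0 ⇒ step 1: DDDC ⇒ B·B·B·AA
    C ↦ AA
    D ↦ B
    A ↦ D  (constrained at step 1)
    B ↦ AC  (constrained at step 1)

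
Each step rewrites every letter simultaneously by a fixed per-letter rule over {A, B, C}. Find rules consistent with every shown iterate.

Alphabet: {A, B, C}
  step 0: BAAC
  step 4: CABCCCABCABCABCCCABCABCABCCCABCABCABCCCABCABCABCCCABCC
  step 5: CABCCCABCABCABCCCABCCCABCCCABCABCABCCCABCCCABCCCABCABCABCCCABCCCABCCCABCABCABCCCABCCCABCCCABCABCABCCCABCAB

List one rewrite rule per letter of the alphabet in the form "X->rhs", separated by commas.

A->C, B->C, C->CAB

  step 4 ⇒ step 5: CABCCCABCABCABCCCABCABCABCCCABCABCABCCCABCABCABCCCABCC ⇒ CAB·C·C·CAB·CAB·CAB·C·C·CAB·C·C·CAB·C·C·CAB·CAB·CAB·C·C·CAB·C·C·CAB·C·C·CAB·CAB·CAB·C·C·CAB·C·C·CAB·C·C·CAB·CAB·CAB·C·C·CAB·C·C·CAB·C·C·CAB·CAB·CAB·C·C·CAB·CAB
    A ↦ C
    B ↦ C
    C ↦ CAB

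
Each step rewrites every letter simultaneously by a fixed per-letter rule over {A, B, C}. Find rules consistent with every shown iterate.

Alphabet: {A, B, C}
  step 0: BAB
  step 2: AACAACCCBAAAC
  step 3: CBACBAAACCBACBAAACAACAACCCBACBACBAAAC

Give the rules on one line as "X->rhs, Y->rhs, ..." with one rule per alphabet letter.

A->CBA, B->C, C->AAC

  step 2 ⇒ step 3: AACAACCCBAAAC ⇒ CBA·CBA·AAC·CBA·CBA·AAC·AAC·AAC·C·CBA·CBA·CBA·AAC
    A ↦ CBA
    B ↦ C
    C ↦ AAC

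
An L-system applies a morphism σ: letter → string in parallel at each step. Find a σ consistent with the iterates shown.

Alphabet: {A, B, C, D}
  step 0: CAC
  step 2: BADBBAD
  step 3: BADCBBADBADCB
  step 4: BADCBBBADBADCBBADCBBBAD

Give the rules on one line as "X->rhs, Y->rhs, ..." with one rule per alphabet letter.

  step 3 ⇒ step 4: BADCBBADBADCB ⇒ BAD·C·B·B·BAD·BAD·C·B·BAD·C·B·B·BAD
    A ↦ C
    B ↦ BAD
    C ↦ B
    D ↦ B

A->C, B->BAD, C->B, D->B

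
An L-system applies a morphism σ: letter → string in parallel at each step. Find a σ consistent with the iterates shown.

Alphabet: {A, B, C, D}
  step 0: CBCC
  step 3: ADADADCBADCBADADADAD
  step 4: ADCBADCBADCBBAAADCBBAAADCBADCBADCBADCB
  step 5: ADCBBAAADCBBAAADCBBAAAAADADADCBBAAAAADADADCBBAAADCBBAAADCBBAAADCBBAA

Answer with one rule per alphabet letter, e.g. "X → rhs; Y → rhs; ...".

A->AD, B->AA, C->B, D->CB

  step 4 ⇒ step 5: ADCBADCBADCBBAAADCBBAAADCBADCBADCBADCB ⇒ AD·CB·B·AA·AD·CB·B·AA·AD·CB·B·AA·AA·AD·AD·AD·CB·B·AA·AA·AD·AD·AD·CB·B·AA·AD·CB·B·AA·AD·CB·B·AA·AD·CB·B·AA
    A ↦ AD
    B ↦ AA
    C ↦ B
    D ↦ CB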